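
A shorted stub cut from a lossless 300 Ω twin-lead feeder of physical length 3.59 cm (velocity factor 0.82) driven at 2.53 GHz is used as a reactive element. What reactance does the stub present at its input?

λ = v/f = 0.82·c / 2.53 GHz = 0.0972 m
βl = 2π·l/λ = 2π × 0.369 = 133°
tan(βl) = -1.08
For a shorted stub, Z_in = jZ_0·tan(βl)

X_in ≈ -323 Ω (capacitive)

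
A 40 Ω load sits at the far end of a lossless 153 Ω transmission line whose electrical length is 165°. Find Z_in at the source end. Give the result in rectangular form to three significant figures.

tan(βl) = tan(165°) = -0.268
Z_in = Z_0·(Z_L + jZ_0·tanβl)/(Z_0 + jZ_L·tanβl)
     = 153·(40 − j41)/(153 − j10.7)

Z_in ≈ 42.7 − j38 Ω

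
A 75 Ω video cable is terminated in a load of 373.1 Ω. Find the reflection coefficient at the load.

Γ = (Z_L − Z_0)/(Z_L + Z_0) = (373.1 − 75)/(373.1 + 75) = 298.1/448.1

Γ = 0.665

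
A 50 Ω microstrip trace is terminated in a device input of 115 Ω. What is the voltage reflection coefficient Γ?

Γ = 0.394

Γ = (Z_L − Z_0)/(Z_L + Z_0) = (115 − 50)/(115 + 50) = 65/165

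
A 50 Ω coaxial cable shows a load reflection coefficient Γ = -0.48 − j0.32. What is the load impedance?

Z_L ≈ 14.5 − j14 Ω

Z_L = Z_0·(1 + Γ)/(1 − Γ) = 50·(0.52 − j0.32)/(1.48 + j0.32)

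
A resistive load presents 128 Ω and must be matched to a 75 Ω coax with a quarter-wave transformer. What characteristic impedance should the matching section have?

Z_qwt ≈ 98 Ω

Z_qwt = √(Z_0·R_L) = √(75 × 128) = √9600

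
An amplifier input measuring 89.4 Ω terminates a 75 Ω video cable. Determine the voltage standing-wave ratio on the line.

Γ = (89.4 − 75)/(89.4 + 75) = 0.0876
VSWR = (1 + 0.0876)/(1 − 0.0876)

VSWR ≈ 1.19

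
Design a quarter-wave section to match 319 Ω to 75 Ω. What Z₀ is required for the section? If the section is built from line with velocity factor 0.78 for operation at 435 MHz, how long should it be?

Z_qwt ≈ 155 Ω; length ≈ 13.4 cm

Z_qwt = √(Z_0·R_L) = √(75 × 319) = √23920
λ = 0.78·c/f = 0.538 m, so l = λ/4 = 0.134 m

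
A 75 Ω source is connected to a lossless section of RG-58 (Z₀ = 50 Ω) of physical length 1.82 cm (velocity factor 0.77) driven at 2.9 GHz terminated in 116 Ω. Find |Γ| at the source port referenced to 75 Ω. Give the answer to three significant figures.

|Γ| ≈ 0.55

λ = v/f = 0.77·c / 2.9 GHz = 0.0797 m
βl = 2π·l/λ = 2π × 0.228 = 82.3°
tan(βl) = 7.35
Z_in = Z_0·(Z_L + jZ_0·tanβl)/(Z_0 + jZ_L·tanβl) = 21.9 − j5.52 Ω
Γ_s = (Z_in − Z_s)/(Z_in + Z_s) = (-53.1 − j5.52)/(96.9 − j5.52), |Γ_s| = 0.55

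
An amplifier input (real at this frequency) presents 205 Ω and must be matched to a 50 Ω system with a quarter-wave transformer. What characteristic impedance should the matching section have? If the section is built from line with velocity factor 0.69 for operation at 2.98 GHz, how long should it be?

Z_qwt = √(Z_0·R_L) = √(50 × 205) = √10250
λ = 0.69·c/f = 0.0695 m, so l = λ/4 = 0.0174 m

Z_qwt ≈ 101 Ω; length ≈ 1.74 cm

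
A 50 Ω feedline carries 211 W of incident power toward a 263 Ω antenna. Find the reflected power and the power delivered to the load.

Γ = (263 − 50)/(263 + 50) = 0.681
|Γ|² = 0.463
P_refl = |Γ|²·P_inc = 97.7 W, P_del = (1 − |Γ|²)·P_inc = 113 W

P_reflected ≈ 97.7 W; P_delivered ≈ 113 W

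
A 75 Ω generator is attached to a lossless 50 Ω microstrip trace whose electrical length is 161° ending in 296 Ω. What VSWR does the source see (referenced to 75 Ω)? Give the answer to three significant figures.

VSWR ≈ 4.49

tan(βl) = -0.344
Z_in = Z_0·(Z_L + jZ_0·tanβl)/(Z_0 + jZ_L·tanβl) = 64.2 + j114 Ω
Γ_s = (Z_in − Z_s)/(Z_in + Z_s) = (-10.8 + j114)/(139 + j114), |Γ_s| = 0.635
VSWR = (1 + |Γ_s|)/(1 − |Γ_s|)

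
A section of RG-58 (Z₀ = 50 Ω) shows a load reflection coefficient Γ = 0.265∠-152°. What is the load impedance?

Z_L ≈ 30.2 − j8.09 Ω

Z_L = Z_0·(1 + Γ)/(1 − Γ) = 50·(0.766 − j0.124)/(1.23 + j0.124)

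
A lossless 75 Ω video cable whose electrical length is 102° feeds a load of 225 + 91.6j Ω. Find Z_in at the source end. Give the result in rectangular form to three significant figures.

tan(βl) = tan(102°) = -4.7
Z_in = Z_0·(Z_L + jZ_0·tanβl)/(Z_0 + jZ_L·tanβl)
     = 75·(225 − j261)/(506 − j1060)

Z_in ≈ 21.3 + j5.78 Ω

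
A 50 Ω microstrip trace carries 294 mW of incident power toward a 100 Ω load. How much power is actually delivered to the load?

P_delivered ≈ 261 mW

Γ = (100 − 50)/(100 + 50) = 0.333
|Γ|² = 0.111
P_refl = |Γ|²·P_inc = 32.7 mW, P_del = (1 − |Γ|²)·P_inc = 261 mW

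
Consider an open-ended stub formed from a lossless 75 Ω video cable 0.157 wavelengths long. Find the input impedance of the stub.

βl = 2π × 0.157 = 56.5°
tan(βl) = 1.51
For an open-ended stub, Z_in = −jZ_0·cot(βl) = −jZ_0/tan(βl)

Z_in ≈ −j49.6 Ω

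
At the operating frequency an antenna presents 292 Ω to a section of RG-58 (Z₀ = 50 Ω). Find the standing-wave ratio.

VSWR ≈ 5.84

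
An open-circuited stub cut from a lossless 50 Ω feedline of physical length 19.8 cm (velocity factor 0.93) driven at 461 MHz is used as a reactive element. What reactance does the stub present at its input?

X_in ≈ 26.3 Ω (inductive)

λ = v/f = 0.93·c / 461 MHz = 0.605 m
βl = 2π·l/λ = 2π × 0.327 = 118°
tan(βl) = -1.9
For an open-circuited stub, Z_in = −jZ_0·cot(βl) = −jZ_0/tan(βl)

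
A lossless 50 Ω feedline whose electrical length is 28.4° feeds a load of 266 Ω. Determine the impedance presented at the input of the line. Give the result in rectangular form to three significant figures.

tan(βl) = tan(28.4°) = 0.541
Z_in = Z_0·(Z_L + jZ_0·tanβl)/(Z_0 + jZ_L·tanβl)
     = 50·(266 + j27)/(50 + j144)

Z_in ≈ 37.1 − j79.6 Ω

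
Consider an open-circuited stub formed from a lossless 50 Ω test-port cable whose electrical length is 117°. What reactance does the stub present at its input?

tan(βl) = -1.96
For an open-circuited stub, Z_in = −jZ_0·cot(βl) = −jZ_0/tan(βl)

X_in ≈ 25.5 Ω (inductive)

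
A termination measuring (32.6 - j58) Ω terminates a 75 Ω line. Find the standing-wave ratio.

VSWR ≈ 3.85

Γ = (Z_L − Z_0)/(Z_L + Z_0) = (-42.4 − j58)/(107.6 − j58)
|Γ| = 71.8/122 = 0.588
VSWR = (1 + |Γ|)/(1 − |Γ|) = 1.59/0.412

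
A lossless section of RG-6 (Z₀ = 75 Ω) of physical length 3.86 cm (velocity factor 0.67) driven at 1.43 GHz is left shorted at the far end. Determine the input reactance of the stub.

X_in ≈ -481 Ω (capacitive)

λ = v/f = 0.67·c / 1.43 GHz = 0.141 m
βl = 2π·l/λ = 2π × 0.275 = 98.9°
tan(βl) = -6.41
For a shorted stub, Z_in = jZ_0·tan(βl)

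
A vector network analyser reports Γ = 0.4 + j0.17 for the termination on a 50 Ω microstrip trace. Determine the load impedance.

Z_L ≈ 104 + j43.7 Ω

Z_L = Z_0·(1 + Γ)/(1 − Γ) = 50·(1.4 + j0.17)/(0.6 − j0.17)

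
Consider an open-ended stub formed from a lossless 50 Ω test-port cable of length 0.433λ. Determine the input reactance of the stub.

X_in ≈ 112 Ω (inductive)

βl = 2π × 0.433 = 156°
tan(βl) = -0.448
For an open-ended stub, Z_in = −jZ_0·cot(βl) = −jZ_0/tan(βl)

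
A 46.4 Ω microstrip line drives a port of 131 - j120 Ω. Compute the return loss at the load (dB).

RL ≈ 3.28 dB

Γ = (84.6 − j120)/(177.4 − j120), |Γ| = 0.686
RL = −20·log₁₀|Γ| = −20·log₁₀(0.686)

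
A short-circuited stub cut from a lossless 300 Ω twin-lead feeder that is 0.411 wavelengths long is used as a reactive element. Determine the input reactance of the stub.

βl = 2π × 0.411 = 148°
tan(βl) = -0.626
For a short-circuited stub, Z_in = jZ_0·tan(βl)

X_in ≈ -188 Ω (capacitive)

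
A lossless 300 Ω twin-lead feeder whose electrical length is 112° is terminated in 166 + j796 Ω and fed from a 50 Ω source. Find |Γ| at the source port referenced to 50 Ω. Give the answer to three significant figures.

tan(βl) = -2.48
Z_in = Z_0·(Z_L + jZ_0·tanβl)/(Z_0 + jZ_L·tanβl) = 20 + j10.7 Ω
Γ_s = (Z_in − Z_s)/(Z_in + Z_s) = (-30 + j10.7)/(70 + j10.7), |Γ_s| = 0.45

|Γ| ≈ 0.45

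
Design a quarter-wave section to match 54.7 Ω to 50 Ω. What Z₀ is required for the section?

Z_qwt ≈ 52.3 Ω

Z_qwt = √(Z_0·R_L) = √(50 × 54.7) = √2735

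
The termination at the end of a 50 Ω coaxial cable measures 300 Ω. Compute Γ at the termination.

Γ = (Z_L − Z_0)/(Z_L + Z_0) = (300 − 50)/(300 + 50) = 250/350

Γ = 0.714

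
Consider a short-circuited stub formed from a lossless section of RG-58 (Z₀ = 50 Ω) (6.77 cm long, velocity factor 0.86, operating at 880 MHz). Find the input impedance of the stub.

λ = v/f = 0.86·c / 880 MHz = 0.293 m
βl = 2π·l/λ = 2π × 0.231 = 83.1°
tan(βl) = 8.3
For a short-circuited stub, Z_in = jZ_0·tan(βl)

Z_in ≈ +j415 Ω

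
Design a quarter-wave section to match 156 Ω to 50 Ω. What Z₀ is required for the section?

Z_qwt = √(Z_0·R_L) = √(50 × 156) = √7800

Z_qwt ≈ 88.3 Ω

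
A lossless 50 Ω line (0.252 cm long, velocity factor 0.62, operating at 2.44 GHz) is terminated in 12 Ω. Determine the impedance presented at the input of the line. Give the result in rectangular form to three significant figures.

λ = v/f = 0.62·c / 2.44 GHz = 0.0762 m
βl = 2π·l/λ = 2π × 0.0331 = 11.9°
tan(βl) = tan(11.9°) = 0.211
Z_in = Z_0·(Z_L + jZ_0·tanβl)/(Z_0 + jZ_L·tanβl)
     = 50·(12 + j10.5)/(50 + j2.53)

Z_in ≈ 12.5 + j9.91 Ω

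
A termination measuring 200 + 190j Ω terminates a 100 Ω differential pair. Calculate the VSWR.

VSWR ≈ 4.06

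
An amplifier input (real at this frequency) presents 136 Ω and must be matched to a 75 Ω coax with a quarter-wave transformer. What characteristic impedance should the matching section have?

Z_qwt ≈ 101 Ω

Z_qwt = √(Z_0·R_L) = √(75 × 136) = √10200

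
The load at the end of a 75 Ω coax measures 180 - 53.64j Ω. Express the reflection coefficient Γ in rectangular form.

Γ ≈ 0.437 − j0.118

Γ = (Z_L − Z_0)/(Z_L + Z_0) = (105 − j53.64)/(255 − j53.64)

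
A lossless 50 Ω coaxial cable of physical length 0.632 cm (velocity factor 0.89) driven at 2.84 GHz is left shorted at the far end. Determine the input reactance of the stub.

X_in ≈ 22.5 Ω (inductive)

λ = v/f = 0.89·c / 2.84 GHz = 0.094 m
βl = 2π·l/λ = 2π × 0.0672 = 24.2°
tan(βl) = 0.449
For a shorted stub, Z_in = jZ_0·tan(βl)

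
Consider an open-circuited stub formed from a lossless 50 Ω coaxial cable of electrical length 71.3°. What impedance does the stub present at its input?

Z_in ≈ −j16.9 Ω

tan(βl) = 2.95
For an open-circuited stub, Z_in = −jZ_0·cot(βl) = −jZ_0/tan(βl)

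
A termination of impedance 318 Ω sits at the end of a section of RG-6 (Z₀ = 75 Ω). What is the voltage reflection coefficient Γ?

Γ = (Z_L − Z_0)/(Z_L + Z_0) = (318 − 75)/(318 + 75) = 243/393

Γ = 0.618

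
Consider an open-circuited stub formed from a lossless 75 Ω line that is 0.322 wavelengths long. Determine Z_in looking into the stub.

βl = 2π × 0.322 = 116°
tan(βl) = -2.06
For an open-circuited stub, Z_in = −jZ_0·cot(βl) = −jZ_0/tan(βl)

Z_in ≈ +j36.5 Ω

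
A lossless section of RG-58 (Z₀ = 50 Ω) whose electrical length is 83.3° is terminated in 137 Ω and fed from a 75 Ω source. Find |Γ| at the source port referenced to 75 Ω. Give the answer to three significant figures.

|Γ| ≈ 0.606

tan(βl) = 8.51
Z_in = Z_0·(Z_L + jZ_0·tanβl)/(Z_0 + jZ_L·tanβl) = 18.5 − j5.08 Ω
Γ_s = (Z_in − Z_s)/(Z_in + Z_s) = (-56.5 − j5.08)/(93.5 − j5.08), |Γ_s| = 0.606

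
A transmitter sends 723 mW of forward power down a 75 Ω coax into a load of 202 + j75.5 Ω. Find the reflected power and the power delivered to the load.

P_reflected ≈ 191 mW; P_delivered ≈ 532 mW

|Γ| = |(127 + j75.5)/(277 + j75.5)| = 0.515
|Γ|² = 0.265
P_refl = |Γ|²·P_inc = 191 mW, P_del = (1 − |Γ|²)·P_inc = 532 mW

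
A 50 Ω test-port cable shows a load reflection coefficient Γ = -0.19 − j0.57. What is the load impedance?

Z_L = Z_0·(1 + Γ)/(1 − Γ) = 50·(0.81 − j0.57)/(1.19 + j0.57)

Z_L ≈ 18.4 − j32.7 Ω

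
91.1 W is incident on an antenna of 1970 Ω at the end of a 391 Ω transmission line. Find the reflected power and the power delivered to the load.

P_reflected ≈ 40.7 W; P_delivered ≈ 50.4 W

Γ = (1970 − 391)/(1970 + 391) = 0.669
|Γ|² = 0.447
P_refl = |Γ|²·P_inc = 40.7 W, P_del = (1 − |Γ|²)·P_inc = 50.4 W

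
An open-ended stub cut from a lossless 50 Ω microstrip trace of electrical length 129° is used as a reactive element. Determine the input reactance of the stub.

X_in ≈ 40.5 Ω (inductive)

tan(βl) = -1.23
For an open-ended stub, Z_in = −jZ_0·cot(βl) = −jZ_0/tan(βl)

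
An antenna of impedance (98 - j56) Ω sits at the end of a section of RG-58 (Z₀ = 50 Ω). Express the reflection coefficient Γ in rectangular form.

Γ = (Z_L − Z_0)/(Z_L + Z_0) = (48 − j56)/(148 − j56)

Γ ≈ 0.409 − j0.224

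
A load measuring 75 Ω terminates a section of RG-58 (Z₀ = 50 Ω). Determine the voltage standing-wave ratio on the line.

VSWR ≈ 1.5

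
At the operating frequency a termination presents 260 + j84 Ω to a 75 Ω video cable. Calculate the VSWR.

Γ = (Z_L − Z_0)/(Z_L + Z_0) = (185 + j84)/(335 + j84)
|Γ| = 203/345 = 0.588
VSWR = (1 + |Γ|)/(1 − |Γ|) = 1.59/0.412

VSWR ≈ 3.86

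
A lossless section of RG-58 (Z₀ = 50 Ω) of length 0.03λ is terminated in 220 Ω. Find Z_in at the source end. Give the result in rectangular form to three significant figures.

βl = 2π × 0.03 = 10.8°
tan(βl) = tan(10.8°) = 0.191
Z_in = Z_0·(Z_L + jZ_0·tanβl)/(Z_0 + jZ_L·tanβl)
     = 50·(220 + j9.54)/(50 + j42)

Z_in ≈ 134 − j103 Ω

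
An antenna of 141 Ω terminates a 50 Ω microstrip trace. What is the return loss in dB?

RL ≈ 6.44 dB

Γ = (141 − 50)/(141 + 50) = 0.476
RL = −20·log₁₀|Γ| = −20·log₁₀(0.476)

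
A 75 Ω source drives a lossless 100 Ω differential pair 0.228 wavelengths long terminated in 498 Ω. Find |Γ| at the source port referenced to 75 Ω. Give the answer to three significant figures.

|Γ| ≈ 0.583

βl = 2π × 0.228 = 82.1°
tan(βl) = 7.19
Z_in = Z_0·(Z_L + jZ_0·tanβl)/(Z_0 + jZ_L·tanβl) = 20.5 − j13.3 Ω
Γ_s = (Z_in − Z_s)/(Z_in + Z_s) = (-54.5 − j13.3)/(95.5 − j13.3), |Γ_s| = 0.583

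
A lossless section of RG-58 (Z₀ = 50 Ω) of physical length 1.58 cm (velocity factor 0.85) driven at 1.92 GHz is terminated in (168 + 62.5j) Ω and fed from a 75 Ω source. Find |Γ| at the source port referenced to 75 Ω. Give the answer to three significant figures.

λ = v/f = 0.85·c / 1.92 GHz = 0.133 m
βl = 2π·l/λ = 2π × 0.119 = 42.8°
tan(βl) = 0.927
Z_in = Z_0·(Z_L + jZ_0·tanβl)/(Z_0 + jZ_L·tanβl) = 32.1 − j55.6 Ω
Γ_s = (Z_in − Z_s)/(Z_in + Z_s) = (-42.9 − j55.6)/(107 − j55.6), |Γ_s| = 0.582

|Γ| ≈ 0.582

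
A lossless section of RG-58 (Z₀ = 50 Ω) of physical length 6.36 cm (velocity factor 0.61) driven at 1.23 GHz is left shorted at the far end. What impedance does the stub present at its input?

λ = v/f = 0.61·c / 1.23 GHz = 0.149 m
βl = 2π·l/λ = 2π × 0.427 = 154°
tan(βl) = -0.49
For a shorted stub, Z_in = jZ_0·tan(βl)

Z_in ≈ −j24.5 Ω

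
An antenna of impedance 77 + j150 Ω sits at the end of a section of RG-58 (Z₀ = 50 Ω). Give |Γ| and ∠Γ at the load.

Γ = (Z_L − Z_0)/(Z_L + Z_0) = (27 + j150)/(127 + j150)
|Γ| = 152/197 = 0.775

Γ ≈ 0.775 ∠ 30°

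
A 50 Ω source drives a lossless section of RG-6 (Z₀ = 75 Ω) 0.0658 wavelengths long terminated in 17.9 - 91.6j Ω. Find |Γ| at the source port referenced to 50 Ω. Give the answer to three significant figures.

|Γ| ≈ 0.799

βl = 2π × 0.0658 = 23.7°
tan(βl) = 0.439
Z_in = Z_0·(Z_L + jZ_0·tanβl)/(Z_0 + jZ_L·tanβl) = 9.01 − j38.8 Ω
Γ_s = (Z_in − Z_s)/(Z_in + Z_s) = (-41 − j38.8)/(59 − j38.8), |Γ_s| = 0.799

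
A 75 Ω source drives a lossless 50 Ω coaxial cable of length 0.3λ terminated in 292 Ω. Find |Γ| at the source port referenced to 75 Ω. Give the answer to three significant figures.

|Γ| ≈ 0.785

βl = 2π × 0.3 = 108°
tan(βl) = -3.08
Z_in = Z_0·(Z_L + jZ_0·tanβl)/(Z_0 + jZ_L·tanβl) = 9.44 + j15.7 Ω
Γ_s = (Z_in − Z_s)/(Z_in + Z_s) = (-65.6 + j15.7)/(84.4 + j15.7), |Γ_s| = 0.785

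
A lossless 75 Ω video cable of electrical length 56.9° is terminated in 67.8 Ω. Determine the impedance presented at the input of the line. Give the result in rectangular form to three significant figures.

tan(βl) = tan(56.9°) = 1.53
Z_in = Z_0·(Z_L + jZ_0·tanβl)/(Z_0 + jZ_L·tanβl)
     = 75·(67.8 + j115)/(75 + j104)

Z_in ≈ 77.8 + j7.19 Ω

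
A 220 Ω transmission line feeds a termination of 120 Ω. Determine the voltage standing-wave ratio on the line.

VSWR ≈ 1.83

Γ = (120 − 220)/(120 + 220) = -0.294
VSWR = (1 + 0.294)/(1 − 0.294)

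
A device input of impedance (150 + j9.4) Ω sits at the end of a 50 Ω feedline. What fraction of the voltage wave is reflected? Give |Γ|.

|Γ| ≈ 0.502

Γ = (Z_L − Z_0)/(Z_L + Z_0) = (100 + j9.4)/(200 + j9.4)
|Γ| = 100/200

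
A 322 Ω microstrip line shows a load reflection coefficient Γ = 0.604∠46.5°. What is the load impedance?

Z_L = Z_0·(1 + Γ)/(1 − Γ) = 322·(1.42 + j0.438)/(0.584 − j0.438)

Z_L ≈ 384 + j529 Ω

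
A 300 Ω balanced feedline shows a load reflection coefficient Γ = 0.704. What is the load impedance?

Z_L ≈ 1730 Ω

Z_L = Z_0·(1 + Γ)/(1 − Γ) = 300·(1.7)/(0.296)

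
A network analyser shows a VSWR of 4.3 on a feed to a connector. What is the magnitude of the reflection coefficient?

|Γ| = (S − 1)/(S + 1) = (4.3 − 1)/(4.3 + 1) = 3.3/5.3

|Γ| ≈ 0.623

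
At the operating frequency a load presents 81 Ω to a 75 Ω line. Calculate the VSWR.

Γ = (81 − 75)/(81 + 75) = 0.0385
VSWR = (1 + 0.0385)/(1 − 0.0385)

VSWR ≈ 1.08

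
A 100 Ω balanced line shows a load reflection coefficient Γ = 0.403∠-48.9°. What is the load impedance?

Z_L ≈ 132 − j96 Ω

Z_L = Z_0·(1 + Γ)/(1 − Γ) = 100·(1.26 − j0.304)/(0.735 + j0.304)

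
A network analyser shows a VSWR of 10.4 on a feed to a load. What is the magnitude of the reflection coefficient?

|Γ| ≈ 0.825

|Γ| = (S − 1)/(S + 1) = (10.4 − 1)/(10.4 + 1) = 9.4/11.4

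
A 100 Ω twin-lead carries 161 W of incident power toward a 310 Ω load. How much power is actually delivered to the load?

Γ = (310 − 100)/(310 + 100) = 0.512
|Γ|² = 0.262
P_refl = |Γ|²·P_inc = 42.2 W, P_del = (1 − |Γ|²)·P_inc = 119 W

P_delivered ≈ 119 W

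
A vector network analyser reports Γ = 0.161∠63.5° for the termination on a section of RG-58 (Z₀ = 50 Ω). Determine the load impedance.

Z_L ≈ 55.2 + j16.3 Ω

Z_L = Z_0·(1 + Γ)/(1 − Γ) = 50·(1.07 + j0.144)/(0.928 − j0.144)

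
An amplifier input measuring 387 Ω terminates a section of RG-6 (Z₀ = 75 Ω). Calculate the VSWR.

VSWR ≈ 5.16

Γ = (387 − 75)/(387 + 75) = 0.675
VSWR = (1 + 0.675)/(1 − 0.675)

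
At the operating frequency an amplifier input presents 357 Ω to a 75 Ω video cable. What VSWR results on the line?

VSWR ≈ 4.76

Γ = (357 − 75)/(357 + 75) = 0.653
VSWR = (1 + 0.653)/(1 − 0.653)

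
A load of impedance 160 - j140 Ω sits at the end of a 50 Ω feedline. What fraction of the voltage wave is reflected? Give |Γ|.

|Γ| ≈ 0.705

Γ = (Z_L − Z_0)/(Z_L + Z_0) = (110 − j140)/(210 − j140)
|Γ| = 178/252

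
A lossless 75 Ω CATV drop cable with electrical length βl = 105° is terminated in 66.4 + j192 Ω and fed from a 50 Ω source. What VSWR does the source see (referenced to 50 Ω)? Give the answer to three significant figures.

tan(βl) = -3.73
Z_in = Z_0·(Z_L + jZ_0·tanβl)/(Z_0 + jZ_L·tanβl) = 8.1 − j5.79 Ω
Γ_s = (Z_in − Z_s)/(Z_in + Z_s) = (-41.9 − j5.79)/(58.1 − j5.79), |Γ_s| = 0.724
VSWR = (1 + |Γ_s|)/(1 − |Γ_s|)

VSWR ≈ 6.25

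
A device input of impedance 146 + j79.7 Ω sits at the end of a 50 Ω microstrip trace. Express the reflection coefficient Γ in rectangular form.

Γ ≈ 0.562 + j0.178

Γ = (Z_L − Z_0)/(Z_L + Z_0) = (96 + j79.7)/(196 + j79.7)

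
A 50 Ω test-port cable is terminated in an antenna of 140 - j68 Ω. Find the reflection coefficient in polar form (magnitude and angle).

Γ ≈ 0.559 ∠ -17.4°

Γ = (Z_L − Z_0)/(Z_L + Z_0) = (90 − j68)/(190 − j68)
|Γ| = 113/202 = 0.559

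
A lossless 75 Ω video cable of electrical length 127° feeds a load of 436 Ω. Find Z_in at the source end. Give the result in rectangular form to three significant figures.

Z_in ≈ 19.9 + j53.9 Ω

tan(βl) = tan(127°) = -1.33
Z_in = Z_0·(Z_L + jZ_0·tanβl)/(Z_0 + jZ_L·tanβl)
     = 75·(436 − j99.5)/(75 − j579)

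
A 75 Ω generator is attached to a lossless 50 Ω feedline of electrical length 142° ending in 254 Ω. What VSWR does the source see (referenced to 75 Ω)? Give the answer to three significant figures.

tan(βl) = -0.781
Z_in = Z_0·(Z_L + jZ_0·tanβl)/(Z_0 + jZ_L·tanβl) = 24.4 + j57.8 Ω
Γ_s = (Z_in − Z_s)/(Z_in + Z_s) = (-50.6 + j57.8)/(99.4 + j57.8), |Γ_s| = 0.668
VSWR = (1 + |Γ_s|)/(1 − |Γ_s|)

VSWR ≈ 5.03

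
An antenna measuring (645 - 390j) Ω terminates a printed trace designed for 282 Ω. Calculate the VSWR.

Γ = (Z_L − Z_0)/(Z_L + Z_0) = (363 − j390)/(927 − j390)
|Γ| = 533/1010 = 0.53
VSWR = (1 + |Γ|)/(1 − |Γ|) = 1.53/0.47

VSWR ≈ 3.25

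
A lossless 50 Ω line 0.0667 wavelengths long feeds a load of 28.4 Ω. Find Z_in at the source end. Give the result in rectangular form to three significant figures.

Z_in ≈ 32 + j14.2 Ω

βl = 2π × 0.0667 = 24°
tan(βl) = tan(24°) = 0.445
Z_in = Z_0·(Z_L + jZ_0·tanβl)/(Z_0 + jZ_L·tanβl)
     = 50·(28.4 + j22.3)/(50 + j12.7)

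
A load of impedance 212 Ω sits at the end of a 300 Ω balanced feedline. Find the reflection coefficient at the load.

Γ = (Z_L − Z_0)/(Z_L + Z_0) = (212 − 300)/(212 + 300) = -88/512

Γ = -0.172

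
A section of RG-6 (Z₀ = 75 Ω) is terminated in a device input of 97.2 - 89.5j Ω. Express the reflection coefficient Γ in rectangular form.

Γ ≈ 0.314 − j0.356

Γ = (Z_L − Z_0)/(Z_L + Z_0) = (22.2 − j89.5)/(172.2 − j89.5)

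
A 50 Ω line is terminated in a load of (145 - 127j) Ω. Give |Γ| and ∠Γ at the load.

Γ = (Z_L − Z_0)/(Z_L + Z_0) = (95 − j127)/(195 − j127)
|Γ| = 159/233 = 0.682

Γ ≈ 0.682 ∠ -20.1°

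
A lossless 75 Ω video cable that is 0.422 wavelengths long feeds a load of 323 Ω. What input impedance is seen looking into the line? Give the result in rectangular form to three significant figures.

βl = 2π × 0.422 = 152°
tan(βl) = tan(152°) = -0.534
Z_in = Z_0·(Z_L + jZ_0·tanβl)/(Z_0 + jZ_L·tanβl)
     = 75·(323 − j40)/(75 − j172)

Z_in ≈ 66.1 + j112 Ω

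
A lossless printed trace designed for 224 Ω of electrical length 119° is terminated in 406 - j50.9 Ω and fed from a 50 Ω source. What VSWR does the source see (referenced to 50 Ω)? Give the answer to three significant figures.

tan(βl) = -1.8
Z_in = Z_0·(Z_L + jZ_0·tanβl)/(Z_0 + jZ_L·tanβl) = 156 + j95.9 Ω
Γ_s = (Z_in − Z_s)/(Z_in + Z_s) = (106 + j95.9)/(206 + j95.9), |Γ_s| = 0.629
VSWR = (1 + |Γ_s|)/(1 − |Γ_s|)

VSWR ≈ 4.4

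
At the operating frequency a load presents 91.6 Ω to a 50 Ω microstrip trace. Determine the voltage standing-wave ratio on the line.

VSWR ≈ 1.83

Γ = (91.6 − 50)/(91.6 + 50) = 0.294
VSWR = (1 + 0.294)/(1 − 0.294)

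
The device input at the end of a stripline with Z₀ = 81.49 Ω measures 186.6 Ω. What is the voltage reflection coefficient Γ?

Γ = 0.392

Γ = (Z_L − Z_0)/(Z_L + Z_0) = (186.6 − 81.49)/(186.6 + 81.49) = 105.1/268.1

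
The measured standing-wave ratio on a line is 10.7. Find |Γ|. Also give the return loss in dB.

|Γ| ≈ 0.829; return loss ≈ 1.63 dB

|Γ| = (S − 1)/(S + 1) = (10.7 − 1)/(10.7 + 1) = 9.7/11.7
RL = −20·log₁₀|Γ| = −20·log₁₀(0.829)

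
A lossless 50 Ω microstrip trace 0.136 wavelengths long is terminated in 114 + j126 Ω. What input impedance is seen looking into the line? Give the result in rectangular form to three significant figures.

βl = 2π × 0.136 = 49°
tan(βl) = tan(49°) = 1.15
Z_in = Z_0·(Z_L + jZ_0·tanβl)/(Z_0 + jZ_L·tanβl)
     = 50·(114 + j183)/(-94.7 + j131)

Z_in ≈ 25.3 − j61.8 Ω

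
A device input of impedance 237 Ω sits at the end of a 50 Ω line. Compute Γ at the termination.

Γ = 0.652

Γ = (Z_L − Z_0)/(Z_L + Z_0) = (237 − 50)/(237 + 50) = 187/287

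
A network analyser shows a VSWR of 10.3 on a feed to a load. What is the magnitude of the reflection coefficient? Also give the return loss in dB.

|Γ| ≈ 0.823; return loss ≈ 1.69 dB

|Γ| = (S − 1)/(S + 1) = (10.3 − 1)/(10.3 + 1) = 9.3/11.3
RL = −20·log₁₀|Γ| = −20·log₁₀(0.823)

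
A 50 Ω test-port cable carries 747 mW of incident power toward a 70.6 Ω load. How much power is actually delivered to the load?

P_delivered ≈ 725 mW

Γ = (70.6 − 50)/(70.6 + 50) = 0.171
|Γ|² = 0.0292
P_refl = |Γ|²·P_inc = 21.8 mW, P_del = (1 − |Γ|²)·P_inc = 725 mW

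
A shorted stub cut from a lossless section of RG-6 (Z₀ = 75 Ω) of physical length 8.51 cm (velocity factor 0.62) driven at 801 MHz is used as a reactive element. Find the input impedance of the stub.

Z_in ≈ −j83.5 Ω

λ = v/f = 0.62·c / 801 MHz = 0.232 m
βl = 2π·l/λ = 2π × 0.366 = 132°
tan(βl) = -1.11
For a shorted stub, Z_in = jZ_0·tan(βl)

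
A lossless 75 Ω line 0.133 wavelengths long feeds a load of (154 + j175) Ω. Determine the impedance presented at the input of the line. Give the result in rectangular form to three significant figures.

βl = 2π × 0.133 = 47.9°
tan(βl) = tan(47.9°) = 1.11
Z_in = Z_0·(Z_L + jZ_0·tanβl)/(Z_0 + jZ_L·tanβl)
     = 75·(154 + j258)/(-119 + j170)

Z_in ≈ 44.7 − j98.9 Ω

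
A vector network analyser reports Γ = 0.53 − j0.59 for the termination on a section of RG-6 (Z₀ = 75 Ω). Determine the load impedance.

Z_L = Z_0·(1 + Γ)/(1 − Γ) = 75·(1.53 − j0.59)/(0.47 + j0.59)

Z_L ≈ 48.9 − j156 Ω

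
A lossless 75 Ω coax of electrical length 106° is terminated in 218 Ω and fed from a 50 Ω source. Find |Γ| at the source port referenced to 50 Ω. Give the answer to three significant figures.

tan(βl) = -3.49
Z_in = Z_0·(Z_L + jZ_0·tanβl)/(Z_0 + jZ_L·tanβl) = 27.7 + j18.8 Ω
Γ_s = (Z_in − Z_s)/(Z_in + Z_s) = (-22.3 + j18.8)/(77.7 + j18.8), |Γ_s| = 0.365

|Γ| ≈ 0.365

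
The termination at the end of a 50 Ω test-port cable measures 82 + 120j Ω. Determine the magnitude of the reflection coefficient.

|Γ| ≈ 0.696

Γ = (Z_L − Z_0)/(Z_L + Z_0) = (32 + j120)/(132 + j120)
|Γ| = 124/178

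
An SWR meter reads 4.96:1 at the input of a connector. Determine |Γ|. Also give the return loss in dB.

|Γ| = (S − 1)/(S + 1) = (4.96 − 1)/(4.96 + 1) = 3.96/5.96
RL = −20·log₁₀|Γ| = −20·log₁₀(0.664)

|Γ| ≈ 0.664; return loss ≈ 3.55 dB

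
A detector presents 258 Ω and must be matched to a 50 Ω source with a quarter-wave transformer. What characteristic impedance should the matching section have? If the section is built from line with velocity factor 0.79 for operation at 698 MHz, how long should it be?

Z_qwt = √(Z_0·R_L) = √(50 × 258) = √12900
λ = 0.79·c/f = 0.34 m, so l = λ/4 = 0.0849 m

Z_qwt ≈ 114 Ω; length ≈ 8.49 cm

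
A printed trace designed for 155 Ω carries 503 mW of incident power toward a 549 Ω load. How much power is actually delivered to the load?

Γ = (549 − 155)/(549 + 155) = 0.56
|Γ|² = 0.313
P_refl = |Γ|²·P_inc = 158 mW, P_del = (1 − |Γ|²)·P_inc = 345 mW

P_delivered ≈ 345 mW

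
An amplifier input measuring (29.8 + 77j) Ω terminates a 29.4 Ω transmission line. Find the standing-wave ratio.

Γ = (Z_L − Z_0)/(Z_L + Z_0) = (0.4 + j77)/(59.2 + j77)
|Γ| = 77/97.1 = 0.793
VSWR = (1 + |Γ|)/(1 − |Γ|) = 1.79/0.207

VSWR ≈ 8.65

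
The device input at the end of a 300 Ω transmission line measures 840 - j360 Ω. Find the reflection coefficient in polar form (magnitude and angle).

Γ = (Z_L − Z_0)/(Z_L + Z_0) = (540 − j360)/(1140 − j360)
|Γ| = 649/1200 = 0.543

Γ ≈ 0.543 ∠ -16.2°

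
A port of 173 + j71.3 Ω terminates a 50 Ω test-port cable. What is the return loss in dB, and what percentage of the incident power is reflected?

RL ≈ 4.33 dB; 36.9% of incident power reflected

Γ = (123 + j71.3)/(223 + j71.3), |Γ| = 0.607
RL = −20·log₁₀(0.607) = 4.33 dB
P_refl/P_inc = |Γ|² = 0.369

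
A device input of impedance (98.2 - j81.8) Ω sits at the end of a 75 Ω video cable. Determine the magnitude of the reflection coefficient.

|Γ| ≈ 0.444

Γ = (Z_L − Z_0)/(Z_L + Z_0) = (23.2 − j81.8)/(173.2 − j81.8)
|Γ| = 85/192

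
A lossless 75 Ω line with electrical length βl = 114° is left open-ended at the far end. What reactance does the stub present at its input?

X_in ≈ 33.4 Ω (inductive)

tan(βl) = -2.25
For an open-ended stub, Z_in = −jZ_0·cot(βl) = −jZ_0/tan(βl)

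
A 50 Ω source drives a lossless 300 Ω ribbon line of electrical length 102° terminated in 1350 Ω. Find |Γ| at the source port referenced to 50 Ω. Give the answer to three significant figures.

tan(βl) = -4.7
Z_in = Z_0·(Z_L + jZ_0·tanβl)/(Z_0 + jZ_L·tanβl) = 69.5 + j60.5 Ω
Γ_s = (Z_in − Z_s)/(Z_in + Z_s) = (19.5 + j60.5)/(120 + j60.5), |Γ_s| = 0.474

|Γ| ≈ 0.474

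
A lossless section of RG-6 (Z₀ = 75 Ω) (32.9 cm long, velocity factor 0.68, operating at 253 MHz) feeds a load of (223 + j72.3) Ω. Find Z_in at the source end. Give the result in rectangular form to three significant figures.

λ = v/f = 0.68·c / 253 MHz = 0.806 m
βl = 2π·l/λ = 2π × 0.408 = 147°
tan(βl) = tan(147°) = -0.652
Z_in = Z_0·(Z_L + jZ_0·tanβl)/(Z_0 + jZ_L·tanβl)
     = 75·(223 + j23.4)/(122 − j145)

Z_in ≈ 49.6 + j73.4 Ω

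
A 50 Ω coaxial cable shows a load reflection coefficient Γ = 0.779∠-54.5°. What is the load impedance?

Z_L ≈ 28 − j90.3 Ω

Z_L = Z_0·(1 + Γ)/(1 − Γ) = 50·(1.45 − j0.634)/(0.548 + j0.634)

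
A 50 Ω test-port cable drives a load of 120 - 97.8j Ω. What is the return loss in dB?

Γ = (70 − j97.8)/(170 − j97.8), |Γ| = 0.613
RL = −20·log₁₀|Γ| = −20·log₁₀(0.613)

RL ≈ 4.25 dB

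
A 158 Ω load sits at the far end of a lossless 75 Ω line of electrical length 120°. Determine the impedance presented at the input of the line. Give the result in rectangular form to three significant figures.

Z_in ≈ 44.2 + j31.2 Ω

tan(βl) = tan(120°) = -1.73
Z_in = Z_0·(Z_L + jZ_0·tanβl)/(Z_0 + jZ_L·tanβl)
     = 75·(158 − j130)/(75 − j274)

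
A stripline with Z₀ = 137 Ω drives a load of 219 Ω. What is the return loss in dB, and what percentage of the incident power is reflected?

RL ≈ 12.8 dB; 5.31% of incident power reflected

Γ = (219 − 137)/(219 + 137) = 0.23
RL = −20·log₁₀(0.23) = 12.8 dB
P_refl/P_inc = |Γ|² = 0.0531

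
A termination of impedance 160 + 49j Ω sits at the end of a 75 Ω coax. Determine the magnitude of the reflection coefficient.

|Γ| ≈ 0.409

Γ = (Z_L − Z_0)/(Z_L + Z_0) = (85 + j49)/(235 + j49)
|Γ| = 98.1/240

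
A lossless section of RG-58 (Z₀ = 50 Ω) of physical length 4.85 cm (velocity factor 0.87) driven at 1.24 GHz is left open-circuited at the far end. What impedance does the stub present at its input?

λ = v/f = 0.87·c / 1.24 GHz = 0.21 m
βl = 2π·l/λ = 2π × 0.23 = 83°
tan(βl) = 8.09
For an open-circuited stub, Z_in = −jZ_0·cot(βl) = −jZ_0/tan(βl)

Z_in ≈ −j6.18 Ω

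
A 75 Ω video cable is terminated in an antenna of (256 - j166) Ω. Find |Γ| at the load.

Γ = (Z_L − Z_0)/(Z_L + Z_0) = (181 − j166)/(331 − j166)
|Γ| = 246/370

|Γ| ≈ 0.663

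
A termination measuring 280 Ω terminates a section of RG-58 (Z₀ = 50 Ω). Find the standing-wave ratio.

VSWR ≈ 5.6

Γ = (280 − 50)/(280 + 50) = 0.697
VSWR = (1 + 0.697)/(1 − 0.697)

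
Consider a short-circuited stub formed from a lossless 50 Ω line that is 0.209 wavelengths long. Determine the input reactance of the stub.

X_in ≈ 190 Ω (inductive)

βl = 2π × 0.209 = 75.2°
tan(βl) = 3.8
For a short-circuited stub, Z_in = jZ_0·tan(βl)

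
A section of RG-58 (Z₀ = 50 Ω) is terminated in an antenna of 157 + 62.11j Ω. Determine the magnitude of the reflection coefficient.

|Γ| ≈ 0.572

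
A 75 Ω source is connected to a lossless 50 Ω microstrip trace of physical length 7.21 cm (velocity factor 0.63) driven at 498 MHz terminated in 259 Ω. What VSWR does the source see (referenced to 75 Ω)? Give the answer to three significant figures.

VSWR ≈ 7.2

λ = v/f = 0.63·c / 498 MHz = 0.38 m
βl = 2π·l/λ = 2π × 0.19 = 68.4°
tan(βl) = 2.52
Z_in = Z_0·(Z_L + jZ_0·tanβl)/(Z_0 + jZ_L·tanβl) = 11.1 − j19 Ω
Γ_s = (Z_in − Z_s)/(Z_in + Z_s) = (-63.9 − j19)/(86.1 − j19), |Γ_s| = 0.756
VSWR = (1 + |Γ_s|)/(1 − |Γ_s|)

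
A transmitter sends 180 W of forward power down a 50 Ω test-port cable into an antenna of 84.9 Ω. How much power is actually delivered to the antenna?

Γ = (84.9 − 50)/(84.9 + 50) = 0.259
|Γ|² = 0.0669
P_refl = |Γ|²·P_inc = 12 W, P_del = (1 − |Γ|²)·P_inc = 168 W

P_delivered ≈ 168 W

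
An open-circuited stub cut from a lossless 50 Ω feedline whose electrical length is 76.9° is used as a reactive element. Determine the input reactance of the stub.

tan(βl) = 4.3
For an open-circuited stub, Z_in = −jZ_0·cot(βl) = −jZ_0/tan(βl)

X_in ≈ -11.6 Ω (capacitive)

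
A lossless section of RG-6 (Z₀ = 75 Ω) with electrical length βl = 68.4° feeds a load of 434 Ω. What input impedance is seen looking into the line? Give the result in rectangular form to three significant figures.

tan(βl) = tan(68.4°) = 2.53
Z_in = Z_0·(Z_L + jZ_0·tanβl)/(Z_0 + jZ_L·tanβl)
     = 75·(434 + j189)/(75 + j1100)

Z_in ≈ 14.9 − j28.7 Ω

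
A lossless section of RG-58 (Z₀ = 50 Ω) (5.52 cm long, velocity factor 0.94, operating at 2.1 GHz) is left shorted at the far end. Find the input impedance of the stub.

λ = v/f = 0.94·c / 2.1 GHz = 0.134 m
βl = 2π·l/λ = 2π × 0.411 = 148°
tan(βl) = -0.625
For a shorted stub, Z_in = jZ_0·tan(βl)

Z_in ≈ −j31.3 Ω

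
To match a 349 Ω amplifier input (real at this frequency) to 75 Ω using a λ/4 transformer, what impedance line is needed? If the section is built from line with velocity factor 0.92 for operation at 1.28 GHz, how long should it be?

Z_qwt = √(Z_0·R_L) = √(75 × 349) = √26180
λ = 0.92·c/f = 0.216 m, so l = λ/4 = 0.0539 m

Z_qwt ≈ 162 Ω; length ≈ 5.39 cm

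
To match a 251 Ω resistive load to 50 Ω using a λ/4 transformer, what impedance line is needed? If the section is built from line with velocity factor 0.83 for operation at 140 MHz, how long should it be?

Z_qwt ≈ 112 Ω; length ≈ 44.5 cm

Z_qwt = √(Z_0·R_L) = √(50 × 251) = √12550
λ = 0.83·c/f = 1.78 m, so l = λ/4 = 0.445 m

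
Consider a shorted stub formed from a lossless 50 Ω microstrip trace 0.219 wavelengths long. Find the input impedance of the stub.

βl = 2π × 0.219 = 78.8°
tan(βl) = 5.07
For a shorted stub, Z_in = jZ_0·tan(βl)

Z_in ≈ +j253 Ω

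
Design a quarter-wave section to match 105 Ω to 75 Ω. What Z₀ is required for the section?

Z_qwt = √(Z_0·R_L) = √(75 × 105) = √7875

Z_qwt ≈ 88.7 Ω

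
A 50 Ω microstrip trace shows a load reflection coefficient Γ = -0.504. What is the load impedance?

Z_L = Z_0·(1 + Γ)/(1 − Γ) = 50·(0.496)/(1.5)

Z_L ≈ 16.5 Ω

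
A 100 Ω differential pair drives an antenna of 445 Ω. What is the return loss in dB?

Γ = (445 − 100)/(445 + 100) = 0.633
RL = −20·log₁₀|Γ| = −20·log₁₀(0.633)

RL ≈ 3.97 dB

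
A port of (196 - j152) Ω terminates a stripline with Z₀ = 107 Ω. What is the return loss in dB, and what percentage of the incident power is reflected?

Γ = (89 − j152)/(303 − j152), |Γ| = 0.52
RL = −20·log₁₀(0.52) = 5.69 dB
P_refl/P_inc = |Γ|² = 0.27

RL ≈ 5.69 dB; 27% of incident power reflected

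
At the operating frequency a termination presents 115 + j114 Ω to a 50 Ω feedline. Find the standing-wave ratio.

VSWR ≈ 4.79

Γ = (Z_L − Z_0)/(Z_L + Z_0) = (65 + j114)/(165 + j114)
|Γ| = 131/201 = 0.654
VSWR = (1 + |Γ|)/(1 − |Γ|) = 1.65/0.346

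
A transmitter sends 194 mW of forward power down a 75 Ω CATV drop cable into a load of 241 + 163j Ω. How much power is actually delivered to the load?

P_delivered ≈ 111 mW

|Γ| = |(166 + j163)/(316 + j163)| = 0.654
|Γ|² = 0.428
P_refl = |Γ|²·P_inc = 83.1 mW, P_del = (1 − |Γ|²)·P_inc = 111 mW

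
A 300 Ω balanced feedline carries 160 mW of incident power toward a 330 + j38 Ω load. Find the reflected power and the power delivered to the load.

P_reflected ≈ 0.941 mW; P_delivered ≈ 159 mW

|Γ| = |(30 + j38)/(630 + j38)| = 0.0767
|Γ|² = 0.00588
P_refl = |Γ|²·P_inc = 0.941 mW, P_del = (1 − |Γ|²)·P_inc = 159 mW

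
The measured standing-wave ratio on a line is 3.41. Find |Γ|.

|Γ| = (S − 1)/(S + 1) = (3.41 − 1)/(3.41 + 1) = 2.41/4.41

|Γ| ≈ 0.546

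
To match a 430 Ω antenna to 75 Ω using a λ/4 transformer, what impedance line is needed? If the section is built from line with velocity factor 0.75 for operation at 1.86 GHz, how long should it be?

Z_qwt ≈ 180 Ω; length ≈ 3.02 cm

Z_qwt = √(Z_0·R_L) = √(75 × 430) = √32250
λ = 0.75·c/f = 0.121 m, so l = λ/4 = 0.0302 m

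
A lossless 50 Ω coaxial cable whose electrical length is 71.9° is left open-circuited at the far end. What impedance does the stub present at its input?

tan(βl) = 3.06
For an open-circuited stub, Z_in = −jZ_0·cot(βl) = −jZ_0/tan(βl)

Z_in ≈ −j16.3 Ω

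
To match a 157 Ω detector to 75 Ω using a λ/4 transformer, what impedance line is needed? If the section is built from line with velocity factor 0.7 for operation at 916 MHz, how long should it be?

Z_qwt ≈ 109 Ω; length ≈ 5.73 cm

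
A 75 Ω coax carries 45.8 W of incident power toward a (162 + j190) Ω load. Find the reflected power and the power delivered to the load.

|Γ| = |(87 + j190)/(237 + j190)| = 0.688
|Γ|² = 0.473
P_refl = |Γ|²·P_inc = 21.7 W, P_del = (1 − |Γ|²)·P_inc = 24.1 W

P_reflected ≈ 21.7 W; P_delivered ≈ 24.1 W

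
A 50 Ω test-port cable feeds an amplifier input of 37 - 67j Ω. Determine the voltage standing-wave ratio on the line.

VSWR ≈ 4.28

Γ = (Z_L − Z_0)/(Z_L + Z_0) = (-13 − j67)/(87 − j67)
|Γ| = 68.2/110 = 0.622
VSWR = (1 + |Γ|)/(1 − |Γ|) = 1.62/0.378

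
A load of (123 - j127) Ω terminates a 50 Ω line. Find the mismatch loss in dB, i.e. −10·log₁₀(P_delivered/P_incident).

Γ = (73 − j127)/(173 − j127), |Γ| = 0.683
|Γ|² = 0.466, so P_del/P_inc = 1 − |Γ|² = 0.534
ML = −10·log₁₀(1 − |Γ|²)

mismatch loss ≈ 2.72 dB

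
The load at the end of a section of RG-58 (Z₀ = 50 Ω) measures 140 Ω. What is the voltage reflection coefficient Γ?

Γ = (Z_L − Z_0)/(Z_L + Z_0) = (140 − 50)/(140 + 50) = 90/190

Γ = 0.474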